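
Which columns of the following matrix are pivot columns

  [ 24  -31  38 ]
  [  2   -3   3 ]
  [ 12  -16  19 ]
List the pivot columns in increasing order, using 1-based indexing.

r1 := 1/24·r1
r2 := r2 − 2·r1
r3 := r3 − 12·r1
r2 := -12/5·r2
r3 := r3 + 1/2·r2
r3 := 5·r3
r2 := r2 − 2/5·r3
r1 := r1 − 19/12·r3
r1 := r1 + 31/24·r2
Pivot columns are the columns containing a leading 1.

1, 2, 3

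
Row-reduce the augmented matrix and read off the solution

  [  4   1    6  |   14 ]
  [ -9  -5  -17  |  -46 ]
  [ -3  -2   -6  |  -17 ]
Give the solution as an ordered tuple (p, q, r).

Multiply R1 by 1/4.
Add 9 times R1 to R2.
Add 3 times R1 to R3.
Multiply R2 by -4/11.
Add 5/4 times R2 to R3.
Multiply R3 by 11.
Subtract 14/11 times R3 from R2.
Subtract 3/2 times R3 from R1.
Subtract 1/4 times R2 from R1.
Reading off the last column: p = 1, q = 4, r = 1.

(1, 4, 1)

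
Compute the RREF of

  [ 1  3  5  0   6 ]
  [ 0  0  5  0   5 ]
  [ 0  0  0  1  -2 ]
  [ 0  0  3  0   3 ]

Multiply ρ2 by 1/5.
  [ 1  3  5  0   6 ]
  [ 0  0  1  0   1 ]
  [ 0  0  0  1  -2 ]
  [ 0  0  3  0   3 ]
Subtract 3 times ρ2 from ρ4.
  [ 1  3  5  0   6 ]
  [ 0  0  1  0   1 ]
  [ 0  0  0  1  -2 ]
  [ 0  0  0  0   0 ]
Subtract 5 times ρ2 from ρ1.
  [ 1  3  0  0   1 ]
  [ 0  0  1  0   1 ]
  [ 0  0  0  1  -2 ]
  [ 0  0  0  0   0 ]

[[1, 3, 0, 0, 1], [0, 0, 1, 0, 1], [0, 0, 0, 1, -2], [0, 0, 0, 0, 0]]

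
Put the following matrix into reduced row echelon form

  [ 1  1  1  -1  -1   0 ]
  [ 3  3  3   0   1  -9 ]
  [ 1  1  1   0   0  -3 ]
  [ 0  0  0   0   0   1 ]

Subtract 3 times r1 from r2.
  [ 1  1  1  -1  -1   0 ]
  [ 0  0  0   3   4  -9 ]
  [ 1  1  1   0   0  -3 ]
  [ 0  0  0   0   0   1 ]
Subtract r1 from r3.
  [ 1  1  1  -1  -1   0 ]
  [ 0  0  0   3   4  -9 ]
  [ 0  0  0   1   1  -3 ]
  [ 0  0  0   0   0   1 ]
Multiply r2 by 1/3.
  [ 1  1  1  -1   -1   0 ]
  [ 0  0  0   1  4/3  -3 ]
  [ 0  0  0   1    1  -3 ]
  [ 0  0  0   0    0   1 ]
Subtract r2 from r3.
  [ 1  1  1  -1    -1   0 ]
  [ 0  0  0   1   4/3  -3 ]
  [ 0  0  0   0  -1/3   0 ]
  [ 0  0  0   0     0   1 ]
Multiply r3 by -3.
  [ 1  1  1  -1   -1   0 ]
  [ 0  0  0   1  4/3  -3 ]
  [ 0  0  0   0    1   0 ]
  [ 0  0  0   0    0   1 ]
Add 3 times r4 to r2.
  [ 1  1  1  -1   -1  0 ]
  [ 0  0  0   1  4/3  0 ]
  [ 0  0  0   0    1  0 ]
  [ 0  0  0   0    0  1 ]
Subtract 4/3 times r3 from r2.
  [ 1  1  1  -1  -1  0 ]
  [ 0  0  0   1   0  0 ]
  [ 0  0  0   0   1  0 ]
  [ 0  0  0   0   0  1 ]
Add r3 to r1.
  [ 1  1  1  -1  0  0 ]
  [ 0  0  0   1  0  0 ]
  [ 0  0  0   0  1  0 ]
  [ 0  0  0   0  0  1 ]
Add r2 to r1.
  [ 1  1  1  0  0  0 ]
  [ 0  0  0  1  0  0 ]
  [ 0  0  0  0  1  0 ]
  [ 0  0  0  0  0  1 ]

[[1, 1, 1, 0, 0, 0], [0, 0, 0, 1, 0, 0], [0, 0, 0, 0, 1, 0], [0, 0, 0, 0, 0, 1]]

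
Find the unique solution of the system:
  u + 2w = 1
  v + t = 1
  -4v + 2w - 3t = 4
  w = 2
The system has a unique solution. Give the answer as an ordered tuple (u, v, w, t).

(-3, -3, 2, 4)

Form the augmented matrix and row-reduce:
  [ 1   0  2   0  |  1 ]
  [ 0   1  0   1  |  1 ]
  [ 0  -4  2  -3  |  4 ]
  [ 0   0  1   0  |  2 ]
R3 := R3 + 4·R2
R3 := 1/2·R3
R4 := R4 − R3
R4 := -2·R4
R3 := R3 − 1/2·R4
R2 := R2 − R4
R1 := R1 − 2·R3
Reading off the last column: u = -3, v = -3, w = 2, t = 4.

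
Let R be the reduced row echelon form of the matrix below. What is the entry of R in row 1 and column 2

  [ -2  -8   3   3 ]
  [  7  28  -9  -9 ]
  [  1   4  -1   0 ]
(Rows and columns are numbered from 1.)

Multiply ρ1 by -1/2.
  [ 1   4  -3/2  -3/2 ]
  [ 7  28    -9    -9 ]
  [ 1   4    -1     0 ]
Subtract 7 times ρ1 from ρ2.
  [ 1  4  -3/2  -3/2 ]
  [ 0  0   3/2   3/2 ]
  [ 1  4    -1     0 ]
Subtract ρ1 from ρ3.
  [ 1  4  -3/2  -3/2 ]
  [ 0  0   3/2   3/2 ]
  [ 0  0   1/2   3/2 ]
Multiply ρ2 by 2/3.
  [ 1  4  -3/2  -3/2 ]
  [ 0  0     1     1 ]
  [ 0  0   1/2   3/2 ]
Subtract 1/2 times ρ2 from ρ3.
  [ 1  4  -3/2  -3/2 ]
  [ 0  0     1     1 ]
  [ 0  0     0     1 ]
Subtract ρ3 from ρ2.
  [ 1  4  -3/2  -3/2 ]
  [ 0  0     1     0 ]
  [ 0  0     0     1 ]
Add 3/2 times ρ3 to ρ1.
  [ 1  4  -3/2  0 ]
  [ 0  0     1  0 ]
  [ 0  0     0  1 ]
Add 3/2 times ρ2 to ρ1.
  [ 1  4  0  0 ]
  [ 0  0  1  0 ]
  [ 0  0  0  1 ]

4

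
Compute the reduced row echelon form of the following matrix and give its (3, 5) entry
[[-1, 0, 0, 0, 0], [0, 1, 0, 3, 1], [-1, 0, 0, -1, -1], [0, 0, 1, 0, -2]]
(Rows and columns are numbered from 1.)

-2

ρ1 := -1·ρ1
ρ3 := ρ3 + ρ1
ρ3 ↔ ρ4
ρ4 := -1·ρ4
ρ2 := ρ2 − 3·ρ4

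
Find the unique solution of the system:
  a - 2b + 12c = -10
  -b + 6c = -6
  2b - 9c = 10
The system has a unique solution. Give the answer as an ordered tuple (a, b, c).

(2, 2, -2/3)

Form the augmented matrix and row-reduce:
  [ 1  -2  12  |  -10 ]
  [ 0  -1   6  |   -6 ]
  [ 0   2  -9  |   10 ]
Multiply ρ2 by -1.
Subtract 2 times ρ2 from ρ3.
Multiply ρ3 by 1/3.
Add 6 times ρ3 to ρ2.
Subtract 12 times ρ3 from ρ1.
Add 2 times ρ2 to ρ1.
Reading off the last column: a = 2, b = 2, c = -2/3.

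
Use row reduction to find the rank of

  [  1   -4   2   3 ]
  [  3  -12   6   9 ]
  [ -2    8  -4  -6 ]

rank = 1

R2 → R2 − 3·R1
  [  1  -4   2   3 ]
  [  0   0   0   0 ]
  [ -2   8  -4  -6 ]
R3 → R3 + 2·R1
  [ 1  -4  2  3 ]
  [ 0   0  0  0 ]
  [ 0   0  0  0 ]
The reduced form has 1 nonzero row.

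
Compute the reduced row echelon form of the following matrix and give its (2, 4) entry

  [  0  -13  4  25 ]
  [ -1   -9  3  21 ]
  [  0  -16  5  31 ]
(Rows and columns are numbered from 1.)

Swap r1 and r2.
  [ -1   -9  3  21 ]
  [  0  -13  4  25 ]
  [  0  -16  5  31 ]
Multiply r1 by -1.
  [ 1    9  -3  -21 ]
  [ 0  -13   4   25 ]
  [ 0  -16   5   31 ]
Multiply r2 by -1/13.
  [ 1    9     -3     -21 ]
  [ 0    1  -4/13  -25/13 ]
  [ 0  -16      5      31 ]
Add 16 times r2 to r3.
  [ 1  9     -3     -21 ]
  [ 0  1  -4/13  -25/13 ]
  [ 0  0   1/13    3/13 ]
Multiply r3 by 13.
  [ 1  9     -3     -21 ]
  [ 0  1  -4/13  -25/13 ]
  [ 0  0      1       3 ]
Add 4/13 times r3 to r2.
  [ 1  9  -3  -21 ]
  [ 0  1   0   -1 ]
  [ 0  0   1    3 ]
Add 3 times r3 to r1.
  [ 1  9  0  -12 ]
  [ 0  1  0   -1 ]
  [ 0  0  1    3 ]
Subtract 9 times r2 from r1.
  [ 1  0  0  -3 ]
  [ 0  1  0  -1 ]
  [ 0  0  1   3 ]

-1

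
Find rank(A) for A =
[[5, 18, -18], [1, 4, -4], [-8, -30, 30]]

rank = 2

R1 ← 1/5·R1
  [  1  18/5  -18/5 ]
  [  1     4     -4 ]
  [ -8   -30     30 ]
R2 ← R2 − R1
  [  1  18/5  -18/5 ]
  [  0   2/5   -2/5 ]
  [ -8   -30     30 ]
R3 ← R3 + 8·R1
  [ 1  18/5  -18/5 ]
  [ 0   2/5   -2/5 ]
  [ 0  -6/5    6/5 ]
R2 ← 5/2·R2
  [ 1  18/5  -18/5 ]
  [ 0     1     -1 ]
  [ 0  -6/5    6/5 ]
R3 ← R3 + 6/5·R2
  [ 1  18/5  -18/5 ]
  [ 0     1     -1 ]
  [ 0     0      0 ]
R1 ← R1 − 18/5·R2
  [ 1  0   0 ]
  [ 0  1  -1 ]
  [ 0  0   0 ]
The reduced form has 2 nonzero rows.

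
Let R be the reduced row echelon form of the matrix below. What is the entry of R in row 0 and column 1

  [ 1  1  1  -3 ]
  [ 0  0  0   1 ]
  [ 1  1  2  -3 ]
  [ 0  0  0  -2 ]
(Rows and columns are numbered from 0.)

r3 → r3 − r1
  [ 1  1  1  -3 ]
  [ 0  0  0   1 ]
  [ 0  0  1   0 ]
  [ 0  0  0  -2 ]
r2 <-> r3
  [ 1  1  1  -3 ]
  [ 0  0  1   0 ]
  [ 0  0  0   1 ]
  [ 0  0  0  -2 ]
r4 → r4 + 2·r3
  [ 1  1  1  -3 ]
  [ 0  0  1   0 ]
  [ 0  0  0   1 ]
  [ 0  0  0   0 ]
r1 → r1 + 3·r3
  [ 1  1  1  0 ]
  [ 0  0  1  0 ]
  [ 0  0  0  1 ]
  [ 0  0  0  0 ]
r1 → r1 − r2
  [ 1  1  0  0 ]
  [ 0  0  1  0 ]
  [ 0  0  0  1 ]
  [ 0  0  0  0 ]

1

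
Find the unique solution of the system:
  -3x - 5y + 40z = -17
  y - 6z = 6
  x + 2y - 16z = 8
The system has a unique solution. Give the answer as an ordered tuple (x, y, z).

Form the augmented matrix and row-reduce:
  [ -3  -5   40  |  -17 ]
  [  0   1   -6  |    6 ]
  [  1   2  -16  |    8 ]
R1 -> -1/3·R1
  [ 1  5/3  -40/3  |  17/3 ]
  [ 0    1     -6  |     6 ]
  [ 1    2    -16  |     8 ]
R3 -> R3 − R1
  [ 1  5/3  -40/3  |  17/3 ]
  [ 0    1     -6  |     6 ]
  [ 0  1/3   -8/3  |   7/3 ]
R3 -> R3 − 1/3·R2
  [ 1  5/3  -40/3  |  17/3 ]
  [ 0    1     -6  |     6 ]
  [ 0    0   -2/3  |   1/3 ]
R3 -> -3/2·R3
  [ 1  5/3  -40/3  |  17/3 ]
  [ 0    1     -6  |     6 ]
  [ 0    0      1  |  -1/2 ]
R2 -> R2 + 6·R3
  [ 1  5/3  -40/3  |  17/3 ]
  [ 0    1      0  |     3 ]
  [ 0    0      1  |  -1/2 ]
R1 -> R1 + 40/3·R3
  [ 1  5/3  0  |    -1 ]
  [ 0    1  0  |     3 ]
  [ 0    0  1  |  -1/2 ]
R1 -> R1 − 5/3·R2
  [ 1  0  0  |    -6 ]
  [ 0  1  0  |     3 ]
  [ 0  0  1  |  -1/2 ]
Reading off the last column: x = -6, y = 3, z = -1/2.

(-6, 3, -1/2)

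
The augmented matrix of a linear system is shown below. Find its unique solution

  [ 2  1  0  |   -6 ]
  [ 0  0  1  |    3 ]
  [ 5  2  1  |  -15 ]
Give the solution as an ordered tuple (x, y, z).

ρ1 → 1/2·ρ1
ρ3 → ρ3 − 5·ρ1
ρ2 ↔ ρ3
ρ2 → -2·ρ2
ρ2 → ρ2 + 2·ρ3
ρ1 → ρ1 − 1/2·ρ2
Reading off the last column: x = -6, y = 6, z = 3.

(-6, 6, 3)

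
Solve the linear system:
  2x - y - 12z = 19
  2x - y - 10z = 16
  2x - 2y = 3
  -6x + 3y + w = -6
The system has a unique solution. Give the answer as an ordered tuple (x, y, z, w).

Form the augmented matrix and row-reduce:
  [  2  -1  -12  0  |  19 ]
  [  2  -1  -10  0  |  16 ]
  [  2  -2    0  0  |   3 ]
  [ -6   3    0  1  |  -6 ]
ρ1 := 1/2·ρ1
  [  1  -1/2   -6  0  |  19/2 ]
  [  2    -1  -10  0  |    16 ]
  [  2    -2    0  0  |     3 ]
  [ -6     3    0  1  |    -6 ]
ρ2 := ρ2 − 2·ρ1
  [  1  -1/2  -6  0  |  19/2 ]
  [  0     0   2  0  |    -3 ]
  [  2    -2   0  0  |     3 ]
  [ -6     3   0  1  |    -6 ]
ρ3 := ρ3 − 2·ρ1
  [  1  -1/2  -6  0  |  19/2 ]
  [  0     0   2  0  |    -3 ]
  [  0    -1  12  0  |   -16 ]
  [ -6     3   0  1  |    -6 ]
ρ4 := ρ4 + 6·ρ1
  [ 1  -1/2   -6  0  |  19/2 ]
  [ 0     0    2  0  |    -3 ]
  [ 0    -1   12  0  |   -16 ]
  [ 0     0  -36  1  |    51 ]
ρ2 <=> ρ3
  [ 1  -1/2   -6  0  |  19/2 ]
  [ 0    -1   12  0  |   -16 ]
  [ 0     0    2  0  |    -3 ]
  [ 0     0  -36  1  |    51 ]
ρ2 := -1·ρ2
  [ 1  -1/2   -6  0  |  19/2 ]
  [ 0     1  -12  0  |    16 ]
  [ 0     0    2  0  |    -3 ]
  [ 0     0  -36  1  |    51 ]
ρ3 := 1/2·ρ3
  [ 1  -1/2   -6  0  |  19/2 ]
  [ 0     1  -12  0  |    16 ]
  [ 0     0    1  0  |  -3/2 ]
  [ 0     0  -36  1  |    51 ]
ρ4 := ρ4 + 36·ρ3
  [ 1  -1/2   -6  0  |  19/2 ]
  [ 0     1  -12  0  |    16 ]
  [ 0     0    1  0  |  -3/2 ]
  [ 0     0    0  1  |    -3 ]
ρ2 := ρ2 + 12·ρ3
  [ 1  -1/2  -6  0  |  19/2 ]
  [ 0     1   0  0  |    -2 ]
  [ 0     0   1  0  |  -3/2 ]
  [ 0     0   0  1  |    -3 ]
ρ1 := ρ1 + 6·ρ3
  [ 1  -1/2  0  0  |   1/2 ]
  [ 0     1  0  0  |    -2 ]
  [ 0     0  1  0  |  -3/2 ]
  [ 0     0  0  1  |    -3 ]
ρ1 := ρ1 + 1/2·ρ2
  [ 1  0  0  0  |  -1/2 ]
  [ 0  1  0  0  |    -2 ]
  [ 0  0  1  0  |  -3/2 ]
  [ 0  0  0  1  |    -3 ]
Reading off the last column: x = -1/2, y = -2, z = -3/2, w = -3.

(-1/2, -2, -3/2, -3)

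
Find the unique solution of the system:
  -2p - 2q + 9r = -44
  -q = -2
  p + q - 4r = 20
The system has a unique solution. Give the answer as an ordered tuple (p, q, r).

(2, 2, -4)

Form the augmented matrix and row-reduce:
  [ -2  -2   9  |  -44 ]
  [  0  -1   0  |   -2 ]
  [  1   1  -4  |   20 ]
Multiply r1 by -1/2.
  [ 1   1  -9/2  |  22 ]
  [ 0  -1     0  |  -2 ]
  [ 1   1    -4  |  20 ]
Subtract r1 from r3.
  [ 1   1  -9/2  |  22 ]
  [ 0  -1     0  |  -2 ]
  [ 0   0   1/2  |  -2 ]
Multiply r2 by -1.
  [ 1  1  -9/2  |  22 ]
  [ 0  1     0  |   2 ]
  [ 0  0   1/2  |  -2 ]
Multiply r3 by 2.
  [ 1  1  -9/2  |  22 ]
  [ 0  1     0  |   2 ]
  [ 0  0     1  |  -4 ]
Add 9/2 times r3 to r1.
  [ 1  1  0  |   4 ]
  [ 0  1  0  |   2 ]
  [ 0  0  1  |  -4 ]
Subtract r2 from r1.
  [ 1  0  0  |   2 ]
  [ 0  1  0  |   2 ]
  [ 0  0  1  |  -4 ]
Reading off the last column: p = 2, q = 2, r = -4.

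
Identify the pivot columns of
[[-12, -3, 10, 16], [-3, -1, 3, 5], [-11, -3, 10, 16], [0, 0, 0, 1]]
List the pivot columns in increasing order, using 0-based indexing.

0, 1, 2, 3

R1 ← -1/12·R1
  [   1  1/4  -5/6  -4/3 ]
  [  -3   -1     3     5 ]
  [ -11   -3    10    16 ]
  [   0    0     0     1 ]
R2 ← R2 + 3·R1
  [   1   1/4  -5/6  -4/3 ]
  [   0  -1/4   1/2     1 ]
  [ -11    -3    10    16 ]
  [   0     0     0     1 ]
R3 ← R3 + 11·R1
  [ 1   1/4  -5/6  -4/3 ]
  [ 0  -1/4   1/2     1 ]
  [ 0  -1/4   5/6   4/3 ]
  [ 0     0     0     1 ]
R2 ← -4·R2
  [ 1   1/4  -5/6  -4/3 ]
  [ 0     1    -2    -4 ]
  [ 0  -1/4   5/6   4/3 ]
  [ 0     0     0     1 ]
R3 ← R3 + 1/4·R2
  [ 1  1/4  -5/6  -4/3 ]
  [ 0    1    -2    -4 ]
  [ 0    0   1/3   1/3 ]
  [ 0    0     0     1 ]
R3 ← 3·R3
  [ 1  1/4  -5/6  -4/3 ]
  [ 0    1    -2    -4 ]
  [ 0    0     1     1 ]
  [ 0    0     0     1 ]
R3 ← R3 − R4
  [ 1  1/4  -5/6  -4/3 ]
  [ 0    1    -2    -4 ]
  [ 0    0     1     0 ]
  [ 0    0     0     1 ]
R2 ← R2 + 4·R4
  [ 1  1/4  -5/6  -4/3 ]
  [ 0    1    -2     0 ]
  [ 0    0     1     0 ]
  [ 0    0     0     1 ]
R1 ← R1 + 4/3·R4
  [ 1  1/4  -5/6  0 ]
  [ 0    1    -2  0 ]
  [ 0    0     1  0 ]
  [ 0    0     0  1 ]
R2 ← R2 + 2·R3
  [ 1  1/4  -5/6  0 ]
  [ 0    1     0  0 ]
  [ 0    0     1  0 ]
  [ 0    0     0  1 ]
R1 ← R1 + 5/6·R3
  [ 1  1/4  0  0 ]
  [ 0    1  0  0 ]
  [ 0    0  1  0 ]
  [ 0    0  0  1 ]
R1 ← R1 − 1/4·R2
  [ 1  0  0  0 ]
  [ 0  1  0  0 ]
  [ 0  0  1  0 ]
  [ 0  0  0  1 ]
Pivot columns are the columns containing a leading 1.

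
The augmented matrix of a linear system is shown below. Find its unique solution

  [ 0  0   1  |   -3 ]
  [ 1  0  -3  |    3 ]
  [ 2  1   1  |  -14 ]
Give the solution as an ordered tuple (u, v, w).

R1 <=> R2
  [ 1  0  -3  |    3 ]
  [ 0  0   1  |   -3 ]
  [ 2  1   1  |  -14 ]
R3 ← R3 − 2·R1
  [ 1  0  -3  |    3 ]
  [ 0  0   1  |   -3 ]
  [ 0  1   7  |  -20 ]
R2 <=> R3
  [ 1  0  -3  |    3 ]
  [ 0  1   7  |  -20 ]
  [ 0  0   1  |   -3 ]
R2 ← R2 − 7·R3
  [ 1  0  -3  |   3 ]
  [ 0  1   0  |   1 ]
  [ 0  0   1  |  -3 ]
R1 ← R1 + 3·R3
  [ 1  0  0  |  -6 ]
  [ 0  1  0  |   1 ]
  [ 0  0  1  |  -3 ]
Reading off the last column: u = -6, v = 1, w = -3.

(-6, 1, -3)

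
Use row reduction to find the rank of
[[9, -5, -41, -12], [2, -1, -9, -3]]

rank = 2

Multiply R1 by 1/9.
  [ 1  -5/9  -41/9  -4/3 ]
  [ 2    -1     -9    -3 ]
Subtract 2 times R1 from R2.
  [ 1  -5/9  -41/9  -4/3 ]
  [ 0   1/9    1/9  -1/3 ]
Multiply R2 by 9.
  [ 1  -5/9  -41/9  -4/3 ]
  [ 0     1      1    -3 ]
Add 5/9 times R2 to R1.
  [ 1  0  -4  -3 ]
  [ 0  1   1  -3 ]
The reduced form has 2 nonzero rows.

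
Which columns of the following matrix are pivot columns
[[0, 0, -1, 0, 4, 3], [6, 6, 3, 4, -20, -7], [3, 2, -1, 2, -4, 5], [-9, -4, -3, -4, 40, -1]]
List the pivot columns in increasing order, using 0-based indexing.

r1 <=> r2
  [  6   6   3   4  -20  -7 ]
  [  0   0  -1   0    4   3 ]
  [  3   2  -1   2   -4   5 ]
  [ -9  -4  -3  -4   40  -1 ]
r1 → 1/6·r1
  [  1   1  1/2  2/3  -10/3  -7/6 ]
  [  0   0   -1    0      4     3 ]
  [  3   2   -1    2     -4     5 ]
  [ -9  -4   -3   -4     40    -1 ]
r3 → r3 − 3·r1
  [  1   1   1/2  2/3  -10/3  -7/6 ]
  [  0   0    -1    0      4     3 ]
  [  0  -1  -5/2    0      6  17/2 ]
  [ -9  -4    -3   -4     40    -1 ]
r4 → r4 + 9·r1
  [ 1   1   1/2  2/3  -10/3   -7/6 ]
  [ 0   0    -1    0      4      3 ]
  [ 0  -1  -5/2    0      6   17/2 ]
  [ 0   5   3/2    2     10  -23/2 ]
r2 <=> r3
  [ 1   1   1/2  2/3  -10/3   -7/6 ]
  [ 0  -1  -5/2    0      6   17/2 ]
  [ 0   0    -1    0      4      3 ]
  [ 0   5   3/2    2     10  -23/2 ]
r2 → -1·r2
  [ 1  1  1/2  2/3  -10/3   -7/6 ]
  [ 0  1  5/2    0     -6  -17/2 ]
  [ 0  0   -1    0      4      3 ]
  [ 0  5  3/2    2     10  -23/2 ]
r4 → r4 − 5·r2
  [ 1  1  1/2  2/3  -10/3   -7/6 ]
  [ 0  1  5/2    0     -6  -17/2 ]
  [ 0  0   -1    0      4      3 ]
  [ 0  0  -11    2     40     31 ]
r3 → -1·r3
  [ 1  1  1/2  2/3  -10/3   -7/6 ]
  [ 0  1  5/2    0     -6  -17/2 ]
  [ 0  0    1    0     -4     -3 ]
  [ 0  0  -11    2     40     31 ]
r4 → r4 + 11·r3
  [ 1  1  1/2  2/3  -10/3   -7/6 ]
  [ 0  1  5/2    0     -6  -17/2 ]
  [ 0  0    1    0     -4     -3 ]
  [ 0  0    0    2     -4     -2 ]
r4 → 1/2·r4
  [ 1  1  1/2  2/3  -10/3   -7/6 ]
  [ 0  1  5/2    0     -6  -17/2 ]
  [ 0  0    1    0     -4     -3 ]
  [ 0  0    0    1     -2     -1 ]
r1 → r1 − 2/3·r4
  [ 1  1  1/2  0  -2   -1/2 ]
  [ 0  1  5/2  0  -6  -17/2 ]
  [ 0  0    1  0  -4     -3 ]
  [ 0  0    0  1  -2     -1 ]
r2 → r2 − 5/2·r3
  [ 1  1  1/2  0  -2  -1/2 ]
  [ 0  1    0  0   4    -1 ]
  [ 0  0    1  0  -4    -3 ]
  [ 0  0    0  1  -2    -1 ]
r1 → r1 − 1/2·r3
  [ 1  1  0  0   0   1 ]
  [ 0  1  0  0   4  -1 ]
  [ 0  0  1  0  -4  -3 ]
  [ 0  0  0  1  -2  -1 ]
r1 → r1 − r2
  [ 1  0  0  0  -4   2 ]
  [ 0  1  0  0   4  -1 ]
  [ 0  0  1  0  -4  -3 ]
  [ 0  0  0  1  -2  -1 ]
Pivot columns are the columns containing a leading 1.

0, 1, 2, 3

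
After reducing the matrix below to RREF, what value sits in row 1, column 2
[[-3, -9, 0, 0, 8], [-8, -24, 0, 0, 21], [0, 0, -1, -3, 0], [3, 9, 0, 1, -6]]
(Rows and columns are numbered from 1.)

3

R1 -> -1/3·R1
  [  1    3   0   0  -8/3 ]
  [ -8  -24   0   0    21 ]
  [  0    0  -1  -3     0 ]
  [  3    9   0   1    -6 ]
R2 -> R2 + 8·R1
  [ 1  3   0   0  -8/3 ]
  [ 0  0   0   0  -1/3 ]
  [ 0  0  -1  -3     0 ]
  [ 3  9   0   1    -6 ]
R4 -> R4 − 3·R1
  [ 1  3   0   0  -8/3 ]
  [ 0  0   0   0  -1/3 ]
  [ 0  0  -1  -3     0 ]
  [ 0  0   0   1     2 ]
R2 <=> R3
  [ 1  3   0   0  -8/3 ]
  [ 0  0  -1  -3     0 ]
  [ 0  0   0   0  -1/3 ]
  [ 0  0   0   1     2 ]
R2 -> -1·R2
  [ 1  3  0  0  -8/3 ]
  [ 0  0  1  3     0 ]
  [ 0  0  0  0  -1/3 ]
  [ 0  0  0  1     2 ]
R3 <=> R4
  [ 1  3  0  0  -8/3 ]
  [ 0  0  1  3     0 ]
  [ 0  0  0  1     2 ]
  [ 0  0  0  0  -1/3 ]
R4 -> -3·R4
  [ 1  3  0  0  -8/3 ]
  [ 0  0  1  3     0 ]
  [ 0  0  0  1     2 ]
  [ 0  0  0  0     1 ]
R3 -> R3 − 2·R4
  [ 1  3  0  0  -8/3 ]
  [ 0  0  1  3     0 ]
  [ 0  0  0  1     0 ]
  [ 0  0  0  0     1 ]
R1 -> R1 + 8/3·R4
  [ 1  3  0  0  0 ]
  [ 0  0  1  3  0 ]
  [ 0  0  0  1  0 ]
  [ 0  0  0  0  1 ]
R2 -> R2 − 3·R3
  [ 1  3  0  0  0 ]
  [ 0  0  1  0  0 ]
  [ 0  0  0  1  0 ]
  [ 0  0  0  0  1 ]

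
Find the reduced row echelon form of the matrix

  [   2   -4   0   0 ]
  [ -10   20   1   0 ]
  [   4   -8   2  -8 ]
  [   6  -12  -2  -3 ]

[[1, -2, 0, 0], [0, 0, 1, 0], [0, 0, 0, 1], [0, 0, 0, 0]]

Multiply R1 by 1/2.
Add 10 times R1 to R2.
Subtract 4 times R1 from R3.
Subtract 6 times R1 from R4.
Subtract 2 times R2 from R3.
Add 2 times R2 to R4.
Multiply R3 by -1/8.
Add 3 times R3 to R4.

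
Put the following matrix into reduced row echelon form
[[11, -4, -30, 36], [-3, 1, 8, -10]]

[[1, 0, -2, 4], [0, 1, 2, 2]]

R1 -> 1/11·R1
  [  1  -4/11  -30/11  36/11 ]
  [ -3      1       8    -10 ]
R2 -> R2 + 3·R1
  [ 1  -4/11  -30/11  36/11 ]
  [ 0  -1/11   -2/11  -2/11 ]
R2 -> -11·R2
  [ 1  -4/11  -30/11  36/11 ]
  [ 0      1       2      2 ]
R1 -> R1 + 4/11·R2
  [ 1  0  -2  4 ]
  [ 0  1   2  2 ]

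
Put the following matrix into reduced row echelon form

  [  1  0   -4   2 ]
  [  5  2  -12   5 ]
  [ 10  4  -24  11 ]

R2 ← R2 − 5·R1
  [  1  0   -4   2 ]
  [  0  2    8  -5 ]
  [ 10  4  -24  11 ]
R3 ← R3 − 10·R1
  [ 1  0  -4   2 ]
  [ 0  2   8  -5 ]
  [ 0  4  16  -9 ]
R2 ← 1/2·R2
  [ 1  0  -4     2 ]
  [ 0  1   4  -5/2 ]
  [ 0  4  16    -9 ]
R3 ← R3 − 4·R2
  [ 1  0  -4     2 ]
  [ 0  1   4  -5/2 ]
  [ 0  0   0     1 ]
R2 ← R2 + 5/2·R3
  [ 1  0  -4  2 ]
  [ 0  1   4  0 ]
  [ 0  0   0  1 ]
R1 ← R1 − 2·R3
  [ 1  0  -4  0 ]
  [ 0  1   4  0 ]
  [ 0  0   0  1 ]

[[1, 0, -4, 0], [0, 1, 4, 0], [0, 0, 0, 1]]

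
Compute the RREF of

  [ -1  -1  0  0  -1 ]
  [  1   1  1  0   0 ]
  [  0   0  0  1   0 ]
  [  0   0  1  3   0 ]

ρ1 → -1·ρ1
  [ 1  1  0  0  1 ]
  [ 1  1  1  0  0 ]
  [ 0  0  0  1  0 ]
  [ 0  0  1  3  0 ]
ρ2 → ρ2 − ρ1
  [ 1  1  0  0   1 ]
  [ 0  0  1  0  -1 ]
  [ 0  0  0  1   0 ]
  [ 0  0  1  3   0 ]
ρ4 → ρ4 − ρ2
  [ 1  1  0  0   1 ]
  [ 0  0  1  0  -1 ]
  [ 0  0  0  1   0 ]
  [ 0  0  0  3   1 ]
ρ4 → ρ4 − 3·ρ3
  [ 1  1  0  0   1 ]
  [ 0  0  1  0  -1 ]
  [ 0  0  0  1   0 ]
  [ 0  0  0  0   1 ]
ρ2 → ρ2 + ρ4
  [ 1  1  0  0  1 ]
  [ 0  0  1  0  0 ]
  [ 0  0  0  1  0 ]
  [ 0  0  0  0  1 ]
ρ1 → ρ1 − ρ4
  [ 1  1  0  0  0 ]
  [ 0  0  1  0  0 ]
  [ 0  0  0  1  0 ]
  [ 0  0  0  0  1 ]

[[1, 1, 0, 0, 0], [0, 0, 1, 0, 0], [0, 0, 0, 1, 0], [0, 0, 0, 0, 1]]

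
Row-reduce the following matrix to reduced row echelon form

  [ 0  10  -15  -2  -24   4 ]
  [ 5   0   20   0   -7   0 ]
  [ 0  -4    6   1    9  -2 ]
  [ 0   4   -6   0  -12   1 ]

[[1, 0, 4, 0, -7/5, 0], [0, 1, -3/2, 0, -3, 0], [0, 0, 0, 1, -3, 0], [0, 0, 0, 0, 0, 1]]

R1 ↔ R2
  [ 5   0   20   0   -7   0 ]
  [ 0  10  -15  -2  -24   4 ]
  [ 0  -4    6   1    9  -2 ]
  [ 0   4   -6   0  -12   1 ]
R1 → 1/5·R1
  [ 1   0    4   0  -7/5   0 ]
  [ 0  10  -15  -2   -24   4 ]
  [ 0  -4    6   1     9  -2 ]
  [ 0   4   -6   0   -12   1 ]
R2 → 1/10·R2
  [ 1   0     4     0   -7/5    0 ]
  [ 0   1  -3/2  -1/5  -12/5  2/5 ]
  [ 0  -4     6     1      9   -2 ]
  [ 0   4    -6     0    -12    1 ]
R3 → R3 + 4·R2
  [ 1  0     4     0   -7/5     0 ]
  [ 0  1  -3/2  -1/5  -12/5   2/5 ]
  [ 0  0     0   1/5   -3/5  -2/5 ]
  [ 0  4    -6     0    -12     1 ]
R4 → R4 − 4·R2
  [ 1  0     4     0   -7/5     0 ]
  [ 0  1  -3/2  -1/5  -12/5   2/5 ]
  [ 0  0     0   1/5   -3/5  -2/5 ]
  [ 0  0     0   4/5  -12/5  -3/5 ]
R3 → 5·R3
  [ 1  0     4     0   -7/5     0 ]
  [ 0  1  -3/2  -1/5  -12/5   2/5 ]
  [ 0  0     0     1     -3    -2 ]
  [ 0  0     0   4/5  -12/5  -3/5 ]
R4 → R4 − 4/5·R3
  [ 1  0     4     0   -7/5    0 ]
  [ 0  1  -3/2  -1/5  -12/5  2/5 ]
  [ 0  0     0     1     -3   -2 ]
  [ 0  0     0     0      0    1 ]
R3 → R3 + 2·R4
  [ 1  0     4     0   -7/5    0 ]
  [ 0  1  -3/2  -1/5  -12/5  2/5 ]
  [ 0  0     0     1     -3    0 ]
  [ 0  0     0     0      0    1 ]
R2 → R2 − 2/5·R4
  [ 1  0     4     0   -7/5  0 ]
  [ 0  1  -3/2  -1/5  -12/5  0 ]
  [ 0  0     0     1     -3  0 ]
  [ 0  0     0     0      0  1 ]
R2 → R2 + 1/5·R3
  [ 1  0     4  0  -7/5  0 ]
  [ 0  1  -3/2  0    -3  0 ]
  [ 0  0     0  1    -3  0 ]
  [ 0  0     0  0     0  1 ]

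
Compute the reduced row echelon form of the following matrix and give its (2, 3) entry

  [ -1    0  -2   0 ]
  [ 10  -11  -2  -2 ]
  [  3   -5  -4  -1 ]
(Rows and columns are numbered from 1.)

2

r1 ← -1·r1
  [  1    0   2   0 ]
  [ 10  -11  -2  -2 ]
  [  3   -5  -4  -1 ]
r2 ← r2 − 10·r1
  [ 1    0    2   0 ]
  [ 0  -11  -22  -2 ]
  [ 3   -5   -4  -1 ]
r3 ← r3 − 3·r1
  [ 1    0    2   0 ]
  [ 0  -11  -22  -2 ]
  [ 0   -5  -10  -1 ]
r2 ← -1/11·r2
  [ 1   0    2     0 ]
  [ 0   1    2  2/11 ]
  [ 0  -5  -10    -1 ]
r3 ← r3 + 5·r2
  [ 1  0  2      0 ]
  [ 0  1  2   2/11 ]
  [ 0  0  0  -1/11 ]
r3 ← -11·r3
  [ 1  0  2     0 ]
  [ 0  1  2  2/11 ]
  [ 0  0  0     1 ]
r2 ← r2 − 2/11·r3
  [ 1  0  2  0 ]
  [ 0  1  2  0 ]
  [ 0  0  0  1 ]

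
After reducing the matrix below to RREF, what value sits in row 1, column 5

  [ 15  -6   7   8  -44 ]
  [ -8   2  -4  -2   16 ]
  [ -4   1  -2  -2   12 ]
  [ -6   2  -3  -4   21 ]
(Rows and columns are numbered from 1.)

Multiply R1 by 1/15.
  [  1  -2/5  7/15  8/15  -44/15 ]
  [ -8     2    -4    -2      16 ]
  [ -4     1    -2    -2      12 ]
  [ -6     2    -3    -4      21 ]
Add 8 times R1 to R2.
  [  1  -2/5   7/15   8/15   -44/15 ]
  [  0  -6/5  -4/15  34/15  -112/15 ]
  [ -4     1     -2     -2       12 ]
  [ -6     2     -3     -4       21 ]
Add 4 times R1 to R3.
  [  1  -2/5   7/15   8/15   -44/15 ]
  [  0  -6/5  -4/15  34/15  -112/15 ]
  [  0  -3/5  -2/15   2/15     4/15 ]
  [ -6     2     -3     -4       21 ]
Add 6 times R1 to R4.
  [ 1  -2/5   7/15   8/15   -44/15 ]
  [ 0  -6/5  -4/15  34/15  -112/15 ]
  [ 0  -3/5  -2/15   2/15     4/15 ]
  [ 0  -2/5   -1/5   -4/5     17/5 ]
Multiply R2 by -5/6.
  [ 1  -2/5   7/15   8/15  -44/15 ]
  [ 0     1    2/9  -17/9    56/9 ]
  [ 0  -3/5  -2/15   2/15    4/15 ]
  [ 0  -2/5   -1/5   -4/5    17/5 ]
Add 3/5 times R2 to R3.
  [ 1  -2/5  7/15   8/15  -44/15 ]
  [ 0     1   2/9  -17/9    56/9 ]
  [ 0     0     0     -1       4 ]
  [ 0  -2/5  -1/5   -4/5    17/5 ]
Add 2/5 times R2 to R4.
  [ 1  -2/5  7/15   8/15  -44/15 ]
  [ 0     1   2/9  -17/9    56/9 ]
  [ 0     0     0     -1       4 ]
  [ 0     0  -1/9  -14/9    53/9 ]
Swap R3 and R4.
  [ 1  -2/5  7/15   8/15  -44/15 ]
  [ 0     1   2/9  -17/9    56/9 ]
  [ 0     0  -1/9  -14/9    53/9 ]
  [ 0     0     0     -1       4 ]
Multiply R3 by -9.
  [ 1  -2/5  7/15   8/15  -44/15 ]
  [ 0     1   2/9  -17/9    56/9 ]
  [ 0     0     1     14     -53 ]
  [ 0     0     0     -1       4 ]
Multiply R4 by -1.
  [ 1  -2/5  7/15   8/15  -44/15 ]
  [ 0     1   2/9  -17/9    56/9 ]
  [ 0     0     1     14     -53 ]
  [ 0     0     0      1      -4 ]
Subtract 14 times R4 from R3.
  [ 1  -2/5  7/15   8/15  -44/15 ]
  [ 0     1   2/9  -17/9    56/9 ]
  [ 0     0     1      0       3 ]
  [ 0     0     0      1      -4 ]
Add 17/9 times R4 to R2.
  [ 1  -2/5  7/15  8/15  -44/15 ]
  [ 0     1   2/9     0    -4/3 ]
  [ 0     0     1     0       3 ]
  [ 0     0     0     1      -4 ]
Subtract 8/15 times R4 from R1.
  [ 1  -2/5  7/15  0  -4/5 ]
  [ 0     1   2/9  0  -4/3 ]
  [ 0     0     1  0     3 ]
  [ 0     0     0  1    -4 ]
Subtract 2/9 times R3 from R2.
  [ 1  -2/5  7/15  0  -4/5 ]
  [ 0     1     0  0    -2 ]
  [ 0     0     1  0     3 ]
  [ 0     0     0  1    -4 ]
Subtract 7/15 times R3 from R1.
  [ 1  -2/5  0  0  -11/5 ]
  [ 0     1  0  0     -2 ]
  [ 0     0  1  0      3 ]
  [ 0     0  0  1     -4 ]
Add 2/5 times R2 to R1.
  [ 1  0  0  0  -3 ]
  [ 0  1  0  0  -2 ]
  [ 0  0  1  0   3 ]
  [ 0  0  0  1  -4 ]

-3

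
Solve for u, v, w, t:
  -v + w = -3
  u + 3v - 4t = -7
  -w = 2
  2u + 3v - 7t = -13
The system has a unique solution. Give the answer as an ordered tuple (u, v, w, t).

(6, 1, -2, 4)

Form the augmented matrix and row-reduce:
  [ 0  -1   1   0  |   -3 ]
  [ 1   3   0  -4  |   -7 ]
  [ 0   0  -1   0  |    2 ]
  [ 2   3   0  -7  |  -13 ]
Swap r1 and r2.
  [ 1   3   0  -4  |   -7 ]
  [ 0  -1   1   0  |   -3 ]
  [ 0   0  -1   0  |    2 ]
  [ 2   3   0  -7  |  -13 ]
Subtract 2 times r1 from r4.
  [ 1   3   0  -4  |  -7 ]
  [ 0  -1   1   0  |  -3 ]
  [ 0   0  -1   0  |   2 ]
  [ 0  -3   0   1  |   1 ]
Multiply r2 by -1.
  [ 1   3   0  -4  |  -7 ]
  [ 0   1  -1   0  |   3 ]
  [ 0   0  -1   0  |   2 ]
  [ 0  -3   0   1  |   1 ]
Add 3 times r2 to r4.
  [ 1  3   0  -4  |  -7 ]
  [ 0  1  -1   0  |   3 ]
  [ 0  0  -1   0  |   2 ]
  [ 0  0  -3   1  |  10 ]
Multiply r3 by -1.
  [ 1  3   0  -4  |  -7 ]
  [ 0  1  -1   0  |   3 ]
  [ 0  0   1   0  |  -2 ]
  [ 0  0  -3   1  |  10 ]
Add 3 times r3 to r4.
  [ 1  3   0  -4  |  -7 ]
  [ 0  1  -1   0  |   3 ]
  [ 0  0   1   0  |  -2 ]
  [ 0  0   0   1  |   4 ]
Add 4 times r4 to r1.
  [ 1  3   0  0  |   9 ]
  [ 0  1  -1  0  |   3 ]
  [ 0  0   1  0  |  -2 ]
  [ 0  0   0  1  |   4 ]
Add r3 to r2.
  [ 1  3  0  0  |   9 ]
  [ 0  1  0  0  |   1 ]
  [ 0  0  1  0  |  -2 ]
  [ 0  0  0  1  |   4 ]
Subtract 3 times r2 from r1.
  [ 1  0  0  0  |   6 ]
  [ 0  1  0  0  |   1 ]
  [ 0  0  1  0  |  -2 ]
  [ 0  0  0  1  |   4 ]
Reading off the last column: u = 6, v = 1, w = -2, t = 4.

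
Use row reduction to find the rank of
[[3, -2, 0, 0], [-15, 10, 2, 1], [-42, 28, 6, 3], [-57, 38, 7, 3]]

rank = 3

R1 ← 1/3·R1
  [   1  -2/3  0  0 ]
  [ -15    10  2  1 ]
  [ -42    28  6  3 ]
  [ -57    38  7  3 ]
R2 ← R2 + 15·R1
  [   1  -2/3  0  0 ]
  [   0     0  2  1 ]
  [ -42    28  6  3 ]
  [ -57    38  7  3 ]
R3 ← R3 + 42·R1
  [   1  -2/3  0  0 ]
  [   0     0  2  1 ]
  [   0     0  6  3 ]
  [ -57    38  7  3 ]
R4 ← R4 + 57·R1
  [ 1  -2/3  0  0 ]
  [ 0     0  2  1 ]
  [ 0     0  6  3 ]
  [ 0     0  7  3 ]
R2 ← 1/2·R2
  [ 1  -2/3  0    0 ]
  [ 0     0  1  1/2 ]
  [ 0     0  6    3 ]
  [ 0     0  7    3 ]
R3 ← R3 − 6·R2
  [ 1  -2/3  0    0 ]
  [ 0     0  1  1/2 ]
  [ 0     0  0    0 ]
  [ 0     0  7    3 ]
R4 ← R4 − 7·R2
  [ 1  -2/3  0     0 ]
  [ 0     0  1   1/2 ]
  [ 0     0  0     0 ]
  [ 0     0  0  -1/2 ]
R3 <-> R4
  [ 1  -2/3  0     0 ]
  [ 0     0  1   1/2 ]
  [ 0     0  0  -1/2 ]
  [ 0     0  0     0 ]
R3 ← -2·R3
  [ 1  -2/3  0    0 ]
  [ 0     0  1  1/2 ]
  [ 0     0  0    1 ]
  [ 0     0  0    0 ]
R2 ← R2 − 1/2·R3
  [ 1  -2/3  0  0 ]
  [ 0     0  1  0 ]
  [ 0     0  0  1 ]
  [ 0     0  0  0 ]
The reduced form has 3 nonzero rows.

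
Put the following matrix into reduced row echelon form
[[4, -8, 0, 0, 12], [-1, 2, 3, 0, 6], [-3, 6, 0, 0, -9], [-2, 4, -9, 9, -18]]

[[1, -2, 0, 0, 3], [0, 0, 1, 0, 3], [0, 0, 0, 1, 5/3], [0, 0, 0, 0, 0]]

r1 -> 1/4·r1
  [  1  -2   0  0    3 ]
  [ -1   2   3  0    6 ]
  [ -3   6   0  0   -9 ]
  [ -2   4  -9  9  -18 ]
r2 -> r2 + r1
  [  1  -2   0  0    3 ]
  [  0   0   3  0    9 ]
  [ -3   6   0  0   -9 ]
  [ -2   4  -9  9  -18 ]
r3 -> r3 + 3·r1
  [  1  -2   0  0    3 ]
  [  0   0   3  0    9 ]
  [  0   0   0  0    0 ]
  [ -2   4  -9  9  -18 ]
r4 -> r4 + 2·r1
  [ 1  -2   0  0    3 ]
  [ 0   0   3  0    9 ]
  [ 0   0   0  0    0 ]
  [ 0   0  -9  9  -12 ]
r2 -> 1/3·r2
  [ 1  -2   0  0    3 ]
  [ 0   0   1  0    3 ]
  [ 0   0   0  0    0 ]
  [ 0   0  -9  9  -12 ]
r4 -> r4 + 9·r2
  [ 1  -2  0  0   3 ]
  [ 0   0  1  0   3 ]
  [ 0   0  0  0   0 ]
  [ 0   0  0  9  15 ]
r3 <=> r4
  [ 1  -2  0  0   3 ]
  [ 0   0  1  0   3 ]
  [ 0   0  0  9  15 ]
  [ 0   0  0  0   0 ]
r3 -> 1/9·r3
  [ 1  -2  0  0    3 ]
  [ 0   0  1  0    3 ]
  [ 0   0  0  1  5/3 ]
  [ 0   0  0  0    0 ]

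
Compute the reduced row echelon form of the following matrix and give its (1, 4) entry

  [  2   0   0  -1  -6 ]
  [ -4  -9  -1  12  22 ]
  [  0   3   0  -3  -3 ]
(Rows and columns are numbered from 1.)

Multiply ρ1 by 1/2.
  [  1   0   0  -1/2  -3 ]
  [ -4  -9  -1    12  22 ]
  [  0   3   0    -3  -3 ]
Add 4 times ρ1 to ρ2.
  [ 1   0   0  -1/2  -3 ]
  [ 0  -9  -1    10  10 ]
  [ 0   3   0    -3  -3 ]
Multiply ρ2 by -1/9.
  [ 1  0    0   -1/2     -3 ]
  [ 0  1  1/9  -10/9  -10/9 ]
  [ 0  3    0     -3     -3 ]
Subtract 3 times ρ2 from ρ3.
  [ 1  0     0   -1/2     -3 ]
  [ 0  1   1/9  -10/9  -10/9 ]
  [ 0  0  -1/3    1/3    1/3 ]
Multiply ρ3 by -3.
  [ 1  0    0   -1/2     -3 ]
  [ 0  1  1/9  -10/9  -10/9 ]
  [ 0  0    1     -1     -1 ]
Subtract 1/9 times ρ3 from ρ2.
  [ 1  0  0  -1/2  -3 ]
  [ 0  1  0    -1  -1 ]
  [ 0  0  1    -1  -1 ]

-1/2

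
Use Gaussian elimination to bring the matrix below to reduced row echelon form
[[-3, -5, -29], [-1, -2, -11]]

[[1, 0, 3], [0, 1, 4]]

Multiply ρ1 by -1/3.
  [  1  5/3  29/3 ]
  [ -1   -2   -11 ]
Add ρ1 to ρ2.
  [ 1   5/3  29/3 ]
  [ 0  -1/3  -4/3 ]
Multiply ρ2 by -3.
  [ 1  5/3  29/3 ]
  [ 0    1     4 ]
Subtract 5/3 times ρ2 from ρ1.
  [ 1  0  3 ]
  [ 0  1  4 ]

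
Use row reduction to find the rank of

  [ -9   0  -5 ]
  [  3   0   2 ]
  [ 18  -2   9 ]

rank = 3

r1 ← -1/9·r1
  [  1   0  5/9 ]
  [  3   0    2 ]
  [ 18  -2    9 ]
r2 ← r2 − 3·r1
  [  1   0  5/9 ]
  [  0   0  1/3 ]
  [ 18  -2    9 ]
r3 ← r3 − 18·r1
  [ 1   0  5/9 ]
  [ 0   0  1/3 ]
  [ 0  -2   -1 ]
r2 <=> r3
  [ 1   0  5/9 ]
  [ 0  -2   -1 ]
  [ 0   0  1/3 ]
r2 ← -1/2·r2
  [ 1  0  5/9 ]
  [ 0  1  1/2 ]
  [ 0  0  1/3 ]
r3 ← 3·r3
  [ 1  0  5/9 ]
  [ 0  1  1/2 ]
  [ 0  0    1 ]
r2 ← r2 − 1/2·r3
  [ 1  0  5/9 ]
  [ 0  1    0 ]
  [ 0  0    1 ]
r1 ← r1 − 5/9·r3
  [ 1  0  0 ]
  [ 0  1  0 ]
  [ 0  0  1 ]
The reduced form has 3 nonzero rows.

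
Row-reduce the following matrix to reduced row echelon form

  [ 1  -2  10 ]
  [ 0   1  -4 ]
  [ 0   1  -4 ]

[[1, 0, 2], [0, 1, -4], [0, 0, 0]]

R3 -> R3 − R2
  [ 1  -2  10 ]
  [ 0   1  -4 ]
  [ 0   0   0 ]
R1 -> R1 + 2·R2
  [ 1  0   2 ]
  [ 0  1  -4 ]
  [ 0  0   0 ]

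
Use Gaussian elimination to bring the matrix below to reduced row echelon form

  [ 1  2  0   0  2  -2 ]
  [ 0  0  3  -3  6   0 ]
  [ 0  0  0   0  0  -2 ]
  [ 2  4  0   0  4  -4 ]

R4 -> R4 − 2·R1
  [ 1  2  0   0  2  -2 ]
  [ 0  0  3  -3  6   0 ]
  [ 0  0  0   0  0  -2 ]
  [ 0  0  0   0  0   0 ]
R2 -> 1/3·R2
  [ 1  2  0   0  2  -2 ]
  [ 0  0  1  -1  2   0 ]
  [ 0  0  0   0  0  -2 ]
  [ 0  0  0   0  0   0 ]
R3 -> -1/2·R3
  [ 1  2  0   0  2  -2 ]
  [ 0  0  1  -1  2   0 ]
  [ 0  0  0   0  0   1 ]
  [ 0  0  0   0  0   0 ]
R1 -> R1 + 2·R3
  [ 1  2  0   0  2  0 ]
  [ 0  0  1  -1  2  0 ]
  [ 0  0  0   0  0  1 ]
  [ 0  0  0   0  0  0 ]

[[1, 2, 0, 0, 2, 0], [0, 0, 1, -1, 2, 0], [0, 0, 0, 0, 0, 1], [0, 0, 0, 0, 0, 0]]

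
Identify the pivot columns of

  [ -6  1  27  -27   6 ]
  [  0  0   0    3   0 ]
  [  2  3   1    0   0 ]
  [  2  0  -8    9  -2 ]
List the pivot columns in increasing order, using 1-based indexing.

1, 2, 4, 5

ρ1 → -1/6·ρ1
ρ3 → ρ3 − 2·ρ1
ρ4 → ρ4 − 2·ρ1
ρ2 ↔ ρ3
ρ2 → 3/10·ρ2
ρ4 → ρ4 − 1/3·ρ2
ρ3 → 1/3·ρ3
ρ4 → ρ4 − 9/10·ρ3
ρ4 → -5·ρ4
ρ2 → ρ2 − 3/5·ρ4
ρ1 → ρ1 + ρ4
ρ2 → ρ2 + 27/10·ρ3
ρ1 → ρ1 − 9/2·ρ3
ρ1 → ρ1 + 1/6·ρ2
Pivot columns are the columns containing a leading 1.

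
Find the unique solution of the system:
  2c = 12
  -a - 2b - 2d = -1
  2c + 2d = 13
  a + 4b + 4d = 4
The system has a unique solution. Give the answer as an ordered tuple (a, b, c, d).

(-2, 1, 6, 1/2)

Form the augmented matrix and row-reduce:
  [  0   0  2   0  |  12 ]
  [ -1  -2  0  -2  |  -1 ]
  [  0   0  2   2  |  13 ]
  [  1   4  0   4  |   4 ]
Swap r1 and r2.
  [ -1  -2  0  -2  |  -1 ]
  [  0   0  2   0  |  12 ]
  [  0   0  2   2  |  13 ]
  [  1   4  0   4  |   4 ]
Multiply r1 by -1.
  [ 1  2  0  2  |   1 ]
  [ 0  0  2  0  |  12 ]
  [ 0  0  2  2  |  13 ]
  [ 1  4  0  4  |   4 ]
Subtract r1 from r4.
  [ 1  2  0  2  |   1 ]
  [ 0  0  2  0  |  12 ]
  [ 0  0  2  2  |  13 ]
  [ 0  2  0  2  |   3 ]
Swap r2 and r4.
  [ 1  2  0  2  |   1 ]
  [ 0  2  0  2  |   3 ]
  [ 0  0  2  2  |  13 ]
  [ 0  0  2  0  |  12 ]
Multiply r2 by 1/2.
  [ 1  2  0  2  |    1 ]
  [ 0  1  0  1  |  3/2 ]
  [ 0  0  2  2  |   13 ]
  [ 0  0  2  0  |   12 ]
Multiply r3 by 1/2.
  [ 1  2  0  2  |     1 ]
  [ 0  1  0  1  |   3/2 ]
  [ 0  0  1  1  |  13/2 ]
  [ 0  0  2  0  |    12 ]
Subtract 2 times r3 from r4.
  [ 1  2  0   2  |     1 ]
  [ 0  1  0   1  |   3/2 ]
  [ 0  0  1   1  |  13/2 ]
  [ 0  0  0  -2  |    -1 ]
Multiply r4 by -1/2.
  [ 1  2  0  2  |     1 ]
  [ 0  1  0  1  |   3/2 ]
  [ 0  0  1  1  |  13/2 ]
  [ 0  0  0  1  |   1/2 ]
Subtract r4 from r3.
  [ 1  2  0  2  |    1 ]
  [ 0  1  0  1  |  3/2 ]
  [ 0  0  1  0  |    6 ]
  [ 0  0  0  1  |  1/2 ]
Subtract r4 from r2.
  [ 1  2  0  2  |    1 ]
  [ 0  1  0  0  |    1 ]
  [ 0  0  1  0  |    6 ]
  [ 0  0  0  1  |  1/2 ]
Subtract 2 times r4 from r1.
  [ 1  2  0  0  |    0 ]
  [ 0  1  0  0  |    1 ]
  [ 0  0  1  0  |    6 ]
  [ 0  0  0  1  |  1/2 ]
Subtract 2 times r2 from r1.
  [ 1  0  0  0  |   -2 ]
  [ 0  1  0  0  |    1 ]
  [ 0  0  1  0  |    6 ]
  [ 0  0  0  1  |  1/2 ]
Reading off the last column: a = -2, b = 1, c = 6, d = 1/2.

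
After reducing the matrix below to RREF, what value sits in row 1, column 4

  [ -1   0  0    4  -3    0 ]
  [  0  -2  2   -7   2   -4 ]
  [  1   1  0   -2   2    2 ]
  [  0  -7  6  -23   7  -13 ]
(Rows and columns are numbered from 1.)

-4

r1 → -1·r1
r3 → r3 − r1
r2 → -1/2·r2
r3 → r3 − r2
r4 → r4 + 7·r2
r4 → r4 + r3
r2 → r2 − 2·r4
r2 → r2 + r3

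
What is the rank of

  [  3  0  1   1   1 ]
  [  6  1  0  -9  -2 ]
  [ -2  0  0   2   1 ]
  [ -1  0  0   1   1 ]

rank = 4

Multiply R1 by 1/3.
Subtract 6 times R1 from R2.
Add 2 times R1 to R3.
Add R1 to R4.
Multiply R3 by 3/2.
Subtract 1/3 times R3 from R4.
Multiply R4 by 2.
Subtract 5/2 times R4 from R3.
Add 4 times R4 to R2.
Subtract 1/3 times R4 from R1.
Add 2 times R3 to R2.
Subtract 1/3 times R3 from R1.
The reduced form has 4 nonzero rows.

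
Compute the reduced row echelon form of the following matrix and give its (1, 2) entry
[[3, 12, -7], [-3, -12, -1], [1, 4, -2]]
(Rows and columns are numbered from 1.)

r1 ← 1/3·r1
r2 ← r2 + 3·r1
r3 ← r3 − r1
r2 ← -1/8·r2
r3 ← r3 − 1/3·r2
r1 ← r1 + 7/3·r2

4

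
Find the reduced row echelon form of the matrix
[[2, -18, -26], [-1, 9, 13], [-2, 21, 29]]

r1 → 1/2·r1
r2 → r2 + r1
r3 → r3 + 2·r1
r2 <-> r3
r2 → 1/3·r2
r1 → r1 + 9·r2

[[1, 0, -4], [0, 1, 1], [0, 0, 0]]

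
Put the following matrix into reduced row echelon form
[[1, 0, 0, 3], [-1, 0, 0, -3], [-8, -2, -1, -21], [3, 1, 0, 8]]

Add ρ1 to ρ2.
  [  1   0   0    3 ]
  [  0   0   0    0 ]
  [ -8  -2  -1  -21 ]
  [  3   1   0    8 ]
Add 8 times ρ1 to ρ3.
  [ 1   0   0  3 ]
  [ 0   0   0  0 ]
  [ 0  -2  -1  3 ]
  [ 3   1   0  8 ]
Subtract 3 times ρ1 from ρ4.
  [ 1   0   0   3 ]
  [ 0   0   0   0 ]
  [ 0  -2  -1   3 ]
  [ 0   1   0  -1 ]
Swap ρ2 and ρ3.
  [ 1   0   0   3 ]
  [ 0  -2  -1   3 ]
  [ 0   0   0   0 ]
  [ 0   1   0  -1 ]
Multiply ρ2 by -1/2.
  [ 1  0    0     3 ]
  [ 0  1  1/2  -3/2 ]
  [ 0  0    0     0 ]
  [ 0  1    0    -1 ]
Subtract ρ2 from ρ4.
  [ 1  0     0     3 ]
  [ 0  1   1/2  -3/2 ]
  [ 0  0     0     0 ]
  [ 0  0  -1/2   1/2 ]
Swap ρ3 and ρ4.
  [ 1  0     0     3 ]
  [ 0  1   1/2  -3/2 ]
  [ 0  0  -1/2   1/2 ]
  [ 0  0     0     0 ]
Multiply ρ3 by -2.
  [ 1  0    0     3 ]
  [ 0  1  1/2  -3/2 ]
  [ 0  0    1    -1 ]
  [ 0  0    0     0 ]
Subtract 1/2 times ρ3 from ρ2.
  [ 1  0  0   3 ]
  [ 0  1  0  -1 ]
  [ 0  0  1  -1 ]
  [ 0  0  0   0 ]

[[1, 0, 0, 3], [0, 1, 0, -1], [0, 0, 1, -1], [0, 0, 0, 0]]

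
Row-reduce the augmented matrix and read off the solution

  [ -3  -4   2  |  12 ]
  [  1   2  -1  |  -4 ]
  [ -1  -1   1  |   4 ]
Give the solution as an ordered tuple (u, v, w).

Multiply r1 by -1/3.
  [  1  4/3  -2/3  |  -4 ]
  [  1    2    -1  |  -4 ]
  [ -1   -1     1  |   4 ]
Subtract r1 from r2.
  [  1  4/3  -2/3  |  -4 ]
  [  0  2/3  -1/3  |   0 ]
  [ -1   -1     1  |   4 ]
Add r1 to r3.
  [ 1  4/3  -2/3  |  -4 ]
  [ 0  2/3  -1/3  |   0 ]
  [ 0  1/3   1/3  |   0 ]
Multiply r2 by 3/2.
  [ 1  4/3  -2/3  |  -4 ]
  [ 0    1  -1/2  |   0 ]
  [ 0  1/3   1/3  |   0 ]
Subtract 1/3 times r2 from r3.
  [ 1  4/3  -2/3  |  -4 ]
  [ 0    1  -1/2  |   0 ]
  [ 0    0   1/2  |   0 ]
Multiply r3 by 2.
  [ 1  4/3  -2/3  |  -4 ]
  [ 0    1  -1/2  |   0 ]
  [ 0    0     1  |   0 ]
Add 1/2 times r3 to r2.
  [ 1  4/3  -2/3  |  -4 ]
  [ 0    1     0  |   0 ]
  [ 0    0     1  |   0 ]
Add 2/3 times r3 to r1.
  [ 1  4/3  0  |  -4 ]
  [ 0    1  0  |   0 ]
  [ 0    0  1  |   0 ]
Subtract 4/3 times r2 from r1.
  [ 1  0  0  |  -4 ]
  [ 0  1  0  |   0 ]
  [ 0  0  1  |   0 ]
Reading off the last column: u = -4, v = 0, w = 0.

(-4, 0, 0)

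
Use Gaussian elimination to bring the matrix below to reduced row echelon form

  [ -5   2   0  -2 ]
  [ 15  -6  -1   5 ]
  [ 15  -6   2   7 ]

R1 -> -1/5·R1
  [  1  -2/5   0  2/5 ]
  [ 15    -6  -1    5 ]
  [ 15    -6   2    7 ]
R2 -> R2 − 15·R1
  [  1  -2/5   0  2/5 ]
  [  0     0  -1   -1 ]
  [ 15    -6   2    7 ]
R3 -> R3 − 15·R1
  [ 1  -2/5   0  2/5 ]
  [ 0     0  -1   -1 ]
  [ 0     0   2    1 ]
R2 -> -1·R2
  [ 1  -2/5  0  2/5 ]
  [ 0     0  1    1 ]
  [ 0     0  2    1 ]
R3 -> R3 − 2·R2
  [ 1  -2/5  0  2/5 ]
  [ 0     0  1    1 ]
  [ 0     0  0   -1 ]
R3 -> -1·R3
  [ 1  -2/5  0  2/5 ]
  [ 0     0  1    1 ]
  [ 0     0  0    1 ]
R2 -> R2 − R3
  [ 1  -2/5  0  2/5 ]
  [ 0     0  1    0 ]
  [ 0     0  0    1 ]
R1 -> R1 − 2/5·R3
  [ 1  -2/5  0  0 ]
  [ 0     0  1  0 ]
  [ 0     0  0  1 ]

[[1, -2/5, 0, 0], [0, 0, 1, 0], [0, 0, 0, 1]]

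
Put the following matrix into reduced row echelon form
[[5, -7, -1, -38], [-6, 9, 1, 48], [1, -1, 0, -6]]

[[1, 0, 0, -2], [0, 1, 0, 4], [0, 0, 1, 0]]

R1 → 1/5·R1
  [  1  -7/5  -1/5  -38/5 ]
  [ -6     9     1     48 ]
  [  1    -1     0     -6 ]
R2 → R2 + 6·R1
  [ 1  -7/5  -1/5  -38/5 ]
  [ 0   3/5  -1/5   12/5 ]
  [ 1    -1     0     -6 ]
R3 → R3 − R1
  [ 1  -7/5  -1/5  -38/5 ]
  [ 0   3/5  -1/5   12/5 ]
  [ 0   2/5   1/5    8/5 ]
R2 → 5/3·R2
  [ 1  -7/5  -1/5  -38/5 ]
  [ 0     1  -1/3      4 ]
  [ 0   2/5   1/5    8/5 ]
R3 → R3 − 2/5·R2
  [ 1  -7/5  -1/5  -38/5 ]
  [ 0     1  -1/3      4 ]
  [ 0     0   1/3      0 ]
R3 → 3·R3
  [ 1  -7/5  -1/5  -38/5 ]
  [ 0     1  -1/3      4 ]
  [ 0     0     1      0 ]
R2 → R2 + 1/3·R3
  [ 1  -7/5  -1/5  -38/5 ]
  [ 0     1     0      4 ]
  [ 0     0     1      0 ]
R1 → R1 + 1/5·R3
  [ 1  -7/5  0  -38/5 ]
  [ 0     1  0      4 ]
  [ 0     0  1      0 ]
R1 → R1 + 7/5·R2
  [ 1  0  0  -2 ]
  [ 0  1  0   4 ]
  [ 0  0  1   0 ]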